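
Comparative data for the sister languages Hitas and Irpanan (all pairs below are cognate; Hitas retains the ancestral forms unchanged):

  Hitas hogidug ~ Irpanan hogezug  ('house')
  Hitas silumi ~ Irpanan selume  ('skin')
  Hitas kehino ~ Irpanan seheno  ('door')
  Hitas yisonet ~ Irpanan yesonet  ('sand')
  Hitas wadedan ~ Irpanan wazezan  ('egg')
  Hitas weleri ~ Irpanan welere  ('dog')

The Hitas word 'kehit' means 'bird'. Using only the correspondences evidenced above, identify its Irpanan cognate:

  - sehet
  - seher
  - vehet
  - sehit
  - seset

sehet

kehino ~ seheno — Hitas k corresponds to Irpanan s word-initially before a front vowel.
hogidug ~ hogezug, silumi ~ selume — Hitas i corresponds to Irpanan e after a consonant, before a consonant other than r, m, n, p, b, f, v.
Applying these to Hitas 'kehit':
  kehit → sehit   (k→s word-initially before a front vowel)
  sehit → sehet   (i→e after a consonant, before a consonant other than r, m, n, p, b, f, v)
So the Irpanan cognate is 'sehet'.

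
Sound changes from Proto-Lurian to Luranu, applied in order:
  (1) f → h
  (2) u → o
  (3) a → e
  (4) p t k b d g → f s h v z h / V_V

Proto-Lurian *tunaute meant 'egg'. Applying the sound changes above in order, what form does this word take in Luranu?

Luranu: *tunaute
  tunaute (rule 1 does not apply)
  tunaute → tonaote   [vowel merger]
  tonaote → toneote   [vowel merger]
  toneote → toneose   [intervocalic lenition]
  giving Luranu toneose.

toneose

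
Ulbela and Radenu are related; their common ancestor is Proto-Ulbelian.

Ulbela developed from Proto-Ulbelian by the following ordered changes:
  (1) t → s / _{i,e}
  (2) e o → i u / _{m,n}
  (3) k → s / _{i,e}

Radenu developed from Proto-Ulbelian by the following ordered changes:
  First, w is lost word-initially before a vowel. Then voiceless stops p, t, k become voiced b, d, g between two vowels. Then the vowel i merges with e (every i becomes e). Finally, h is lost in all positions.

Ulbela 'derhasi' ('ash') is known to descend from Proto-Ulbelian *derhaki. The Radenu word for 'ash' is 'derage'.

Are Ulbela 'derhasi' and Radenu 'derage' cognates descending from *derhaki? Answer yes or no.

yes

Derive the expected Radenu reflex of *derhaki:
Radenu: *derhaki
  derhaki (rule 1 does not apply)
  derhaki → derhagi   [intervocalic voicing]
  derhagi → derhage   [vowel merger]
  derhage → derage   [h-loss]
  giving Radenu derage.
Radenu 'derage' matches the regular reflex exactly, so the pair is cognate.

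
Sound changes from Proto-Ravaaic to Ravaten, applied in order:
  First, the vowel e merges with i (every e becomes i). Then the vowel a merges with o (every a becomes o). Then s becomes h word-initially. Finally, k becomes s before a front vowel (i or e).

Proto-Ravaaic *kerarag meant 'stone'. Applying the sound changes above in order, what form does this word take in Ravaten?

sirorog

Ravaten: start from *kerarag.
  rule 1 (vowel merger): kerarag → kirarag
  rule 2 (vowel merger): kirarag → kirorog
  rule 3: no change — kirorog
  rule 4 (palatalisation): kirorog → sirorog
  ⇒ Ravaten sirorog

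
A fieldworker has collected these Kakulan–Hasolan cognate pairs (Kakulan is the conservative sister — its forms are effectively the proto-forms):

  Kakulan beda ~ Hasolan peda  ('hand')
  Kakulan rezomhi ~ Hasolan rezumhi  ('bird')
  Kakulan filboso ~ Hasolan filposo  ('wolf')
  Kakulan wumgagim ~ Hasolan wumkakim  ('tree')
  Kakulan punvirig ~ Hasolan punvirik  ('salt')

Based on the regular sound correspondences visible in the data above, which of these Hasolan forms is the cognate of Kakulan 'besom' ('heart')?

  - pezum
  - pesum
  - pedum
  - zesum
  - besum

pesum

beda ~ peda — Kakulan b corresponds to Hasolan p word-initially before a front vowel.
rezomhi ~ rezumhi — Kakulan o corresponds to Hasolan u after a consonant, before a nasal.
Applying these to Kakulan 'besom':
  besom → pesom   (b→p word-initially before a front vowel)
  pesom → pesum   (o→u after a consonant, before a nasal)
So the Hasolan cognate is 'pesum'.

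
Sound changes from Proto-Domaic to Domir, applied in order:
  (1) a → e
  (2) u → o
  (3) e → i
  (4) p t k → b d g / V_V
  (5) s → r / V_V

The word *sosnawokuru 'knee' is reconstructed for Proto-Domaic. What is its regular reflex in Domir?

Domir: *sosnawokuru
  sosnawokuru → sosnewokuru   [vowel merger]
  sosnewokuru → sosnewokoro   [vowel merger]
  sosnewokoro → sosniwokoro   [vowel merger]
  sosniwokoro → sosniwogoro   [intervocalic voicing]
  sosniwogoro (rule 5 does not apply)
  giving Domir sosniwogoro.

sosniwogoro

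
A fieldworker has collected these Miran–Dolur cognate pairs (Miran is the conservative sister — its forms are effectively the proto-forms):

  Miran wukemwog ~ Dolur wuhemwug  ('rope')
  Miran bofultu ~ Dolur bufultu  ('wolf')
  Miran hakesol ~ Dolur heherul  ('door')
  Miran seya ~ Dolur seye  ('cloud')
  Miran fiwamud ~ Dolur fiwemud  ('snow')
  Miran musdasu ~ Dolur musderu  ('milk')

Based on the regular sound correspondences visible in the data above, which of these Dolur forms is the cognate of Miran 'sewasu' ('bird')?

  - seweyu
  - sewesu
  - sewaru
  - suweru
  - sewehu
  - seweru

seweru

hakesol ~ heherul, musdasu ~ musderu — Miran a corresponds to Dolur e after a consonant, before a consonant other than r, m, n, p, b, f, v.
musdasu ~ musderu — Miran s corresponds to Dolur r between vowels (before a back vowel).
Applying these to Miran 'sewasu':
  sewasu → sewesu   (a→e after a consonant, before a consonant other than r, m, n, p, b, f, v)
  sewesu → seweru   (s→r between vowels (before a back vowel))
So the Dolur cognate is 'seweru'.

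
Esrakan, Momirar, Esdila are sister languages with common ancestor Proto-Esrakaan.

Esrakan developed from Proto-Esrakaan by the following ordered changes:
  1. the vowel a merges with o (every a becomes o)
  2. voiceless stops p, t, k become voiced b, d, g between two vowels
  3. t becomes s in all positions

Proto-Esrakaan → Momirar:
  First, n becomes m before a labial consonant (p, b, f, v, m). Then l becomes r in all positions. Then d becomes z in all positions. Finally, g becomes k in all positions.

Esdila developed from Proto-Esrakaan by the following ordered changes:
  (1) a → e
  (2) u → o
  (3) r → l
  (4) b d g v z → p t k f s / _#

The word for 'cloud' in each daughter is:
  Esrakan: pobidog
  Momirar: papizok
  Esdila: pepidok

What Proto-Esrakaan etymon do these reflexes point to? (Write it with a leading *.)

*papidog

Position 3: Esrakan has b, Momirar has p, Esdila has p. Momirar preserves p here (none of its changes turn any other segment into p), so the proto-segment is *p.
Position 2: Esrakan has o, Momirar has a, Esdila has e. Momirar preserves a here (none of its changes turn any other segment into a), so the proto-segment is *a.
Continuing position by position gives *papidog; check it forward:
Esrakan: start from *papidog.
  rule 1 (vowel merger): papidog → popidog
  rule 2 (intervocalic voicing): popidog → pobidog
  rule 3: no change — pobidog
  ⇒ Esrakan pobidog
Momirar: start from *papidog.
  rule 1: no change — papidog
  rule 2: no change — papidog
  rule 3 (unconditioned shift): papidog → papizog
  rule 4 (unconditioned shift): papizog → papizok
  ⇒ Momirar papizok
Esdila: *papidog
  papidog → pepidog   [vowel merger]
  pepidog (rule 2 does not apply)
  pepidog (rule 3 does not apply)
  pepidog → pepidok   [final devoicing]
  giving Esdila pepidok.
Only *papidog yields all of Esrakan pobidog, Momirar papizok, Esdila pepidok.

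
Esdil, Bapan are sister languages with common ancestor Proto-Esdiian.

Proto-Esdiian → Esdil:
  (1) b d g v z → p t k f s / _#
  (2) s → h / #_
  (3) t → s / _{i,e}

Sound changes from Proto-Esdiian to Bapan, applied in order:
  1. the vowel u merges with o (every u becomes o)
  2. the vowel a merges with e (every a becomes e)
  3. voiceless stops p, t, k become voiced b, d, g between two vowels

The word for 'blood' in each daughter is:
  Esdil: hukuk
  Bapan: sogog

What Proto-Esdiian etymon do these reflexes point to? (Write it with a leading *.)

*sukug

Position 5: Esdil has k, Bapan has g. Taking the neighbouring segments as reconstructed: Esdil k could go back to *k or *g; Bapan g can only go back to *g — the one source consistent with every daughter is *g.
Position 2: Esdil has u, Bapan has o. Esdil preserves u here (none of its changes turn any other segment into u), so the proto-segment is *u.
Position 1: Esdil has h, Bapan has s. Bapan preserves s here (none of its changes turn any other segment into s), so the proto-segment is *s.
Continuing position by position gives *sukug; check it forward:
Esdil: *sukug
  sukug → sukuk   [final devoicing]
  sukuk → hukuk   [debuccalisation]
  hukuk (rule 3 does not apply)
  giving Esdil hukuk.
Bapan: start from *sukug.
  rule 1 (vowel merger): sukug → sokog
  rule 2: no change — sokog
  rule 3 (intervocalic voicing): sokog → sogog
  ⇒ Bapan sogog
Only *sukug yields all of Esdil hukuk, Bapan sogog.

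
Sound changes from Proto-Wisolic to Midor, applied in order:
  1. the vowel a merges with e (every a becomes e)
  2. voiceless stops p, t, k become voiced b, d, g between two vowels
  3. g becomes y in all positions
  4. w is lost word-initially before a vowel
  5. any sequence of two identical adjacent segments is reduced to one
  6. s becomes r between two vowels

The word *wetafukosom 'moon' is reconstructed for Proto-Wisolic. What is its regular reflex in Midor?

Midor: *wetafukosom > wetefukosom > wedefugosom > wedefuyosom > edefuyosom > edefuyorom  (by vowel merger, intervocalic voicing, unconditioned shift, glide loss, rhotacism)

edefuyorom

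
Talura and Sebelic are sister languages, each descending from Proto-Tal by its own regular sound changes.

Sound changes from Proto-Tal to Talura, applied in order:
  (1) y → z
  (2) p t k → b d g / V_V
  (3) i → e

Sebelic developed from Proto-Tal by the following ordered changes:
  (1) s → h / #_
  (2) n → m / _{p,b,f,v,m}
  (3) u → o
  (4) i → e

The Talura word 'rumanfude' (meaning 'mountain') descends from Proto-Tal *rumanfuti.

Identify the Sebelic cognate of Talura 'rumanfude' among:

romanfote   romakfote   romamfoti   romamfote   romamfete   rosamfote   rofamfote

romamfote

Sebelic: start from *rumanfuti.
  rule 1: no change — rumanfuti
  rule 2 (nasal place assimilation): rumanfuti → rumamfuti
  rule 3 (vowel merger): rumamfuti → romamfoti
  rule 4 (vowel merger): romamfoti → romamfote
  ⇒ Sebelic romamfote
Among the options, 'romamfote' alone shows every Sebelic change applied in order.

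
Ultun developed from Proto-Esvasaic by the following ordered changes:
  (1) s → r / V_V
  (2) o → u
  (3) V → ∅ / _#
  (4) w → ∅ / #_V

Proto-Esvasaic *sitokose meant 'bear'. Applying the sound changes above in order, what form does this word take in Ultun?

Ultun: start from *sitokose.
  rule 1 (rhotacism): sitokose → sitokore
  rule 2 (vowel merger): sitokore → situkure
  rule 3 (apocope): situkure → situkur
  rule 4: no change — situkur
  ⇒ Ultun situkur

situkur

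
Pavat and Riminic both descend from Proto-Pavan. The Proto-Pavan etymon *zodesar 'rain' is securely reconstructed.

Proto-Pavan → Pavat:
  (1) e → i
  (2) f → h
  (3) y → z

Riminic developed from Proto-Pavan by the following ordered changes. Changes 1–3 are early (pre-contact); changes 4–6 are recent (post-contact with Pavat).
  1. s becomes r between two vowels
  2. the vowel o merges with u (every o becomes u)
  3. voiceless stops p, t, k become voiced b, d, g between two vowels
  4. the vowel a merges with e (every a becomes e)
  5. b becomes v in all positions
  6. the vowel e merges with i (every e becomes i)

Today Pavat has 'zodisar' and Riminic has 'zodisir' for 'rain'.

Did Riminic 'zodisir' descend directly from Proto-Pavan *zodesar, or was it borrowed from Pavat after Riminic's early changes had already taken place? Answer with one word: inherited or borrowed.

If inherited, *zodesar would pass through all of Riminic's changes:
Riminic: *zodesar > zoderar > zuderar > zuderer > zudirir  (by rhotacism, vowel merger, vowel merger, vowel merger)
If borrowed from Pavat 'zodisar' after the early changes, it would undergo only the recent ones:
  rule 4 (vowel merger): zodisar → zodiser
  rule 5 (unconditioned shift): no change (zodiser)
  rule 6 (vowel merger): zodiser → zodisir
  ⇒ as a loan: zodisir
Riminic 'zodisir' matches the loan outcome 'zodisir', not the inherited 'zudirir' — it skipped the early Riminic changes, so it was borrowed from Pavat.

borrowed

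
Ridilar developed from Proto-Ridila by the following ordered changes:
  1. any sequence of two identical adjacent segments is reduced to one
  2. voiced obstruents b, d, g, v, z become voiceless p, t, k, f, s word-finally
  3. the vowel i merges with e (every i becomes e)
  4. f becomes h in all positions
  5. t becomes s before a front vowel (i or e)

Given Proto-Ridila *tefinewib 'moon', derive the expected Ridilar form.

sehenewep

Ridilar: start from *tefinewib.
  rule 1: no change — tefinewib
  rule 2 (final devoicing): tefinewib → tefinewip
  rule 3 (vowel merger): tefinewip → tefenewep
  rule 4 (unconditioned shift): tefenewep → tehenewep
  rule 5 (palatalisation): tehenewep → sehenewep
  ⇒ Ridilar sehenewep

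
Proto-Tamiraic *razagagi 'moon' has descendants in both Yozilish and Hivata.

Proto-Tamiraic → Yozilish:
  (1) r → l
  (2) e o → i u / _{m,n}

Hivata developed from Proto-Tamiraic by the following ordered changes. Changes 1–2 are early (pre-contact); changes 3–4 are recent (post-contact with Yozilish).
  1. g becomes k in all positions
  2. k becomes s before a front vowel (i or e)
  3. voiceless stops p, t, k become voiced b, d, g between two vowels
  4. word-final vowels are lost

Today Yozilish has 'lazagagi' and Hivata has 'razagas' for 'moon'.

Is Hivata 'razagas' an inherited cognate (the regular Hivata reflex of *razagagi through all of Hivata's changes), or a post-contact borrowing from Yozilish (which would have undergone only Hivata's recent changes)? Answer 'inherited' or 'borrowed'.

If inherited, *razagagi would pass through all of Hivata's changes:
Hivata: start from *razagagi.
  rule 1 (unconditioned shift): razagagi → razakaki
  rule 2 (palatalisation): razakaki → razakasi
  rule 3 (intervocalic voicing): razakasi → razagasi
  rule 4 (apocope): razagasi → razagas
  ⇒ Hivata razagas
If borrowed from Yozilish 'lazagagi' after the early changes, it would undergo only the recent ones:
  rule 3 (intervocalic voicing): no change (lazagagi)
  rule 4 (apocope): lazagagi → lazagag
  ⇒ as a loan: lazagag
Hivata 'razagas' matches the inherited outcome exactly, so it is an inherited cognate, not a loan.

inherited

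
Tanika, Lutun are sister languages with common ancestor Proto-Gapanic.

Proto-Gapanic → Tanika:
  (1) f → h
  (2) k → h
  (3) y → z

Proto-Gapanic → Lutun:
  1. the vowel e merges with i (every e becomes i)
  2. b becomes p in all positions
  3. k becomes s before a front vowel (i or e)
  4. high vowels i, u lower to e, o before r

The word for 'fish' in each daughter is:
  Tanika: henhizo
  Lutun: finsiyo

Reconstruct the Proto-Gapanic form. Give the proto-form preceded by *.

Position 4: Tanika has h, Lutun has s. Taking the neighbouring segments as reconstructed: Tanika h could go back to *k or *f or *h; Lutun s could go back to *k or *s — the one source consistent with every daughter is *k.
Position 6: Tanika has z, Lutun has y. Lutun preserves y here (none of its changes turn any other segment into y), so the proto-segment is *y.
Continuing position by position gives *fenkiyo; check it forward:
Tanika: *fenkiyo > henkiyo > henhiyo > henhizo  (by unconditioned shift, unconditioned shift, unconditioned shift)
Lutun: *fenkiyo > finkiyo > finsiyo  (by vowel merger, palatalisation)
Only *fenkiyo yields all of Tanika henhizo, Lutun finsiyo.

*fenkiyo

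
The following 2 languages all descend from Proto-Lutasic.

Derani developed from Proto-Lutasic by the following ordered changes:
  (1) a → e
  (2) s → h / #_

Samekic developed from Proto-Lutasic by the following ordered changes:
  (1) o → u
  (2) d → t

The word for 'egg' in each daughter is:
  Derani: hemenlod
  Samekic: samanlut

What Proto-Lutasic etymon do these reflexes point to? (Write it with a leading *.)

*samanlod

Position 4: Derani has e, Samekic has a. Samekic preserves a here (none of its changes turn any other segment into a), so the proto-segment is *a.
Position 7: Derani has o, Samekic has u. Derani preserves o here (none of its changes turn any other segment into o), so the proto-segment is *o.
Position 8: Derani has d, Samekic has t. Derani preserves d here (none of its changes turn any other segment into d), so the proto-segment is *d.
This points to *samanlod. Verify forward in each daughter:
Derani: *samanlod
  samanlod → semenlod   [vowel merger]
  semenlod → hemenlod   [debuccalisation]
  giving Derani hemenlod.
Samekic: *samanlod > samanlud > samanlut  (by vowel merger, unconditioned shift)
*samanlod is the unique common source.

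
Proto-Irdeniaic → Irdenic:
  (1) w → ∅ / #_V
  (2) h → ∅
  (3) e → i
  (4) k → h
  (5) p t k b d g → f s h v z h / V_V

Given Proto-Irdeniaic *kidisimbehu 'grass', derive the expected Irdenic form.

Irdenic: *kidisimbehu > kidisimbeu > kidisimbiu > hidisimbiu > hizisimbiu  (by h-loss, vowel merger, unconditioned shift, intervocalic lenition)

hizisimbiu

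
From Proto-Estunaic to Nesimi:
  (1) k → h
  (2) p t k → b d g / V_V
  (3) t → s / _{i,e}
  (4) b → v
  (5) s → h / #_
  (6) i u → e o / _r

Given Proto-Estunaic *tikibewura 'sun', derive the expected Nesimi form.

hihivewora

Nesimi: *tikibewura
  tikibewura → tihibewura   [unconditioned shift]
  tihibewura (rule 2 does not apply)
  tihibewura → sihibewura   [palatalisation]
  sihibewura → sihivewura   [unconditioned shift]
  sihivewura → hihivewura   [debuccalisation]
  hihivewura → hihivewora   [pre-rhotic lowering]
  giving Nesimi hihivewora.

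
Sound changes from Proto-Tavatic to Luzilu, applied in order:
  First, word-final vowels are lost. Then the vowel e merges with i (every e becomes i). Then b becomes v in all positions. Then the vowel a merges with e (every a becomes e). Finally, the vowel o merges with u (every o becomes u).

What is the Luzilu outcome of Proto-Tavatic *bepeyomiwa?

Luzilu: *bepeyomiwa
  bepeyomiwa → bepeyomiw   [apocope]
  bepeyomiw → bipiyomiw   [vowel merger]
  bipiyomiw → vipiyomiw   [unconditioned shift]
  vipiyomiw (rule 4 does not apply)
  vipiyomiw → vipiyumiw   [vowel merger]
  giving Luzilu vipiyumiw.

vipiyumiw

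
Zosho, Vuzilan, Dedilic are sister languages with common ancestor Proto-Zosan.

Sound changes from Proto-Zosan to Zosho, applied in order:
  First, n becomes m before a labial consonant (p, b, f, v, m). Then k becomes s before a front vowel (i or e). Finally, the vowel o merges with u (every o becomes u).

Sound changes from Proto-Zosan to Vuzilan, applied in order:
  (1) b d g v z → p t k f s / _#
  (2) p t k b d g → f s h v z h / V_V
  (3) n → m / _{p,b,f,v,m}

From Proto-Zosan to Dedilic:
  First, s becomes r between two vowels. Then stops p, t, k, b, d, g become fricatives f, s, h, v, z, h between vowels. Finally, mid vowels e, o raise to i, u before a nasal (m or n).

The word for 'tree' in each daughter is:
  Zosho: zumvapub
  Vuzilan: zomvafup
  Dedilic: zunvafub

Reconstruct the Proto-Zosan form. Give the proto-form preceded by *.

Position 8: Zosho has b, Vuzilan has p, Dedilic has b. Zosho preserves b here (none of its changes turn any other segment into b), so the proto-segment is *b.
Position 3: Zosho has m, Vuzilan has m, Dedilic has n. Dedilic preserves n here (none of its changes turn any other segment into n), so the proto-segment is *n.
Verify the candidate proto-form against each daughter:
Zosho: *zonvapub
  zonvapub → zomvapub   [nasal place assimilation]
  zomvapub (rule 2 does not apply)
  zomvapub → zumvapub   [vowel merger]
  giving Zosho zumvapub.
Vuzilan: *zonvapub
  zonvapub → zonvapup   [final devoicing]
  zonvapup → zonvafup   [intervocalic lenition]
  zonvafup → zomvafup   [nasal place assimilation]
  giving Vuzilan zomvafup.
Dedilic: *zonvapub
  zonvapub (rule 1 does not apply)
  zonvapub → zonvafub   [intervocalic lenition]
  zonvafub → zunvafub   [pre-nasal raising]
  giving Dedilic zunvafub.
Only *zonvapub yields all of Zosho zumvapub, Vuzilan zomvafup, Dedilic zunvafub.

*zonvapub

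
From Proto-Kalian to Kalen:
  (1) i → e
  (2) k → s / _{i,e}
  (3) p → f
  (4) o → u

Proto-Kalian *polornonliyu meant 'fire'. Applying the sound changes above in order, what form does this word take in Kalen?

fulurnunleyu

Kalen: start from *polornonliyu.
  rule 1 (vowel merger): polornonliyu → polornonleyu
  rule 2: no change — polornonleyu
  rule 3 (unconditioned shift): polornonleyu → folornonleyu
  rule 4 (vowel merger): folornonleyu → fulurnunleyu
  ⇒ Kalen fulurnunleyu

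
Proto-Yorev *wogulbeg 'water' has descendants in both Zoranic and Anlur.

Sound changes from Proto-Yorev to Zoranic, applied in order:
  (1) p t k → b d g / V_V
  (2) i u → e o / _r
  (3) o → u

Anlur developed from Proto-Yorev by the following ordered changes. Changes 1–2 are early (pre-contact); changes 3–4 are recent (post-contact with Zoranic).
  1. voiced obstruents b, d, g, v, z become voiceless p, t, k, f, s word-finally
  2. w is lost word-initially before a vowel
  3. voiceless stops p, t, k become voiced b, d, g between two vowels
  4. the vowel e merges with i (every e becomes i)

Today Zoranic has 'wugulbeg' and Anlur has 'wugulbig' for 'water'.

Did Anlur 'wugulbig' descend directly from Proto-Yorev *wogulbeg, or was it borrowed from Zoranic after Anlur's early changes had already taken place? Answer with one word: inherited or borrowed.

If inherited, *wogulbeg would pass through all of Anlur's changes:
Anlur: *wogulbeg
  wogulbeg → wogulbek   [final devoicing]
  wogulbek → ogulbek   [glide loss]
  ogulbek (rule 3 does not apply)
  ogulbek → ogulbik   [vowel merger]
  giving Anlur ogulbik.
If borrowed from Zoranic 'wugulbeg' after the early changes, it would undergo only the recent ones:
  rule 3 (intervocalic voicing): no change (wugulbeg)
  rule 4 (vowel merger): wugulbeg → wugulbig
  ⇒ as a loan: wugulbig
Anlur 'wugulbig' matches the loan outcome 'wugulbig', not the inherited 'ogulbik' — it skipped the early Anlur changes, so it was borrowed from Zoranic.

borrowed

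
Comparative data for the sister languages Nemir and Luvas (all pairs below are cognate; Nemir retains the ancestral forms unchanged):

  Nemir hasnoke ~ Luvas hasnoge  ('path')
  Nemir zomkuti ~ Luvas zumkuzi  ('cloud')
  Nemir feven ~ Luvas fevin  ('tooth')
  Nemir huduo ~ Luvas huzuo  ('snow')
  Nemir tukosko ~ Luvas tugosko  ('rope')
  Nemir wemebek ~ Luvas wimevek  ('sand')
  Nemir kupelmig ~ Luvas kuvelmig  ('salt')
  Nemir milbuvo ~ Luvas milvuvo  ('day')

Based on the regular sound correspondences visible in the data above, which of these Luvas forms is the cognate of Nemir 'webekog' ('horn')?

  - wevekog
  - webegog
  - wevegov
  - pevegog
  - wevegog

wevegog

wemebek ~ wimevek — Nemir b corresponds to Luvas v between vowels (before a front vowel).
tukosko ~ tugosko — Nemir k corresponds to Luvas g between vowels (before a back vowel).
Applying these to Nemir 'webekog':
  webekog → wevekog   (b→v between vowels (before a front vowel))
  wevekog → wevegog   (k→g between vowels (before a back vowel))
So the Luvas cognate is 'wevegog'.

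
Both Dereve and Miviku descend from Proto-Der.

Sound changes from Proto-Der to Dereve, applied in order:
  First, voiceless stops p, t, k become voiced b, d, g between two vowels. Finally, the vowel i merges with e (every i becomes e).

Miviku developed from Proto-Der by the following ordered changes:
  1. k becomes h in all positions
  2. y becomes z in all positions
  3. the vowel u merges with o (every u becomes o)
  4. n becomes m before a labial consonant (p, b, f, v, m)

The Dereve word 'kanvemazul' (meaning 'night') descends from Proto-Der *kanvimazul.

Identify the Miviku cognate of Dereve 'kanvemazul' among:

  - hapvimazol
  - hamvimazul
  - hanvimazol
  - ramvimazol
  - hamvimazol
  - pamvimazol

Miviku: *kanvimazul
  kanvimazul → hanvimazul   [unconditioned shift]
  hanvimazul (rule 2 does not apply)
  hanvimazul → hanvimazol   [vowel merger]
  hanvimazol → hamvimazol   [nasal place assimilation]
  giving Miviku hamvimazol.

hamvimazol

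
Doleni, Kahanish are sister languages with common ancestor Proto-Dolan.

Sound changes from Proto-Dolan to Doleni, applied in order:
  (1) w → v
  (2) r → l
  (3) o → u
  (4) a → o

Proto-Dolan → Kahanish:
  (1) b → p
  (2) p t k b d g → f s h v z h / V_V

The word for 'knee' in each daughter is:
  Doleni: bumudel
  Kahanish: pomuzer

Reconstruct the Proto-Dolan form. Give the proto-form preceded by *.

Position 7: Doleni has l, Kahanish has r. Kahanish preserves r here (none of its changes turn any other segment into r), so the proto-segment is *r.
Position 1: Doleni has b, Kahanish has p. Doleni preserves b here (none of its changes turn any other segment into b), so the proto-segment is *b.
Verify the candidate proto-form against each daughter:
Doleni: start from *bomuder.
  rule 1: no change — bomuder
  rule 2 (unconditioned shift): bomuder → bomudel
  rule 3 (vowel merger): bomudel → bumudel
  rule 4: no change — bumudel
  ⇒ Doleni bumudel
Kahanish: *bomuder > pomuder > pomuzer  (by unconditioned shift, intervocalic lenition)
*bomuder is the unique common source.

*bomuder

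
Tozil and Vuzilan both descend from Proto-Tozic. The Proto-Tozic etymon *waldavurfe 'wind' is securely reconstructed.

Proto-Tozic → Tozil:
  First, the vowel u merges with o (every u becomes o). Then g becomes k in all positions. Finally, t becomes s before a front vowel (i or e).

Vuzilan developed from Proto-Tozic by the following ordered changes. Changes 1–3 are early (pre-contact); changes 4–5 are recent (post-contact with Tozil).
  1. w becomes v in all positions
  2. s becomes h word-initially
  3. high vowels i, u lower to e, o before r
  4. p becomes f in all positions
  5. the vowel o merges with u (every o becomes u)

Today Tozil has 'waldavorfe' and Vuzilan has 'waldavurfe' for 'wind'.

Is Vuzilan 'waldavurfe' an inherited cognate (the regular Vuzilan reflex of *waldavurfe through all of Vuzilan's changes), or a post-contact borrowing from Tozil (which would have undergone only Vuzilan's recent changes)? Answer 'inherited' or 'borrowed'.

borrowed

If inherited, *waldavurfe would pass through all of Vuzilan's changes:
Vuzilan: *waldavurfe > valdavurfe > valdavorfe > valdavurfe  (by unconditioned shift, pre-rhotic lowering, vowel merger)
If borrowed from Tozil 'waldavorfe' after the early changes, it would undergo only the recent ones:
  rule 4 (unconditioned shift): no change (waldavorfe)
  rule 5 (vowel merger): waldavorfe → waldavurfe
  ⇒ as a loan: waldavurfe
Vuzilan 'waldavurfe' matches the loan outcome 'waldavurfe', not the inherited 'valdavurfe' — it skipped the early Vuzilan changes, so it was borrowed from Tozil.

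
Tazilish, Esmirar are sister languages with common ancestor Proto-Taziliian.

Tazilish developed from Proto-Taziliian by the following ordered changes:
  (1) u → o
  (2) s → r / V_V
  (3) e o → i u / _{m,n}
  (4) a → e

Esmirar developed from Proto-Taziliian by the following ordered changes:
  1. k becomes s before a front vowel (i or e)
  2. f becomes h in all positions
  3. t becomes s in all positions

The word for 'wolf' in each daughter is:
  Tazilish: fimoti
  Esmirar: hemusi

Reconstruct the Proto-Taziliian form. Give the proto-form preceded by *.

Position 1: Tazilish has f, Esmirar has h. Tazilish preserves f here (none of its changes turn any other segment into f), so the proto-segment is *f.
Position 5: Tazilish has t, Esmirar has s. Tazilish preserves t here (none of its changes turn any other segment into t), so the proto-segment is *t.
This points to *femuti. Verify forward in each daughter:
Tazilish: *femuti
  femuti → femoti   [vowel merger]
  femoti (rule 2 does not apply)
  femoti → fimoti   [pre-nasal raising]
  fimoti (rule 4 does not apply)
  giving Tazilish fimoti.
Esmirar: start from *femuti.
  rule 1: no change — femuti
  rule 2 (unconditioned shift): femuti → hemuti
  rule 3 (unconditioned shift): hemuti → hemusi
  ⇒ Esmirar hemusi
*femuti is the unique common source.

*femuti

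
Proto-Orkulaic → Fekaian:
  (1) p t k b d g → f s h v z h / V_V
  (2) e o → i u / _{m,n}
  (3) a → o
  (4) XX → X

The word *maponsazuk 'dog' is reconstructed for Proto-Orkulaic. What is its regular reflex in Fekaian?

Fekaian: *maponsazuk > mafonsazuk > mafunsazuk > mofunsozuk  (by intervocalic lenition, pre-nasal raising, vowel merger)

mofunsozuk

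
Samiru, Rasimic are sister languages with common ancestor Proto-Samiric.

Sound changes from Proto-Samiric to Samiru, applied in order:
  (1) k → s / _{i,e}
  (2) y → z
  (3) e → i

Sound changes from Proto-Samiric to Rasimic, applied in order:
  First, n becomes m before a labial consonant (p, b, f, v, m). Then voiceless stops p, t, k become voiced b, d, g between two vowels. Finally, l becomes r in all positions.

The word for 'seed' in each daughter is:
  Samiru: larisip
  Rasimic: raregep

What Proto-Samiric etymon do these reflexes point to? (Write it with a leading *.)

*larekep

Position 6: Samiru has i, Rasimic has e. Rasimic preserves e here (none of its changes turn any other segment into e), so the proto-segment is *e.
Position 4: Samiru has i, Rasimic has e. Rasimic preserves e here (none of its changes turn any other segment into e), so the proto-segment is *e.
Continuing position by position gives *larekep; check it forward:
Samiru: *larekep > laresep > larisip  (by palatalisation, vowel merger)
Rasimic: *larekep > laregep > raregep  (by intervocalic voicing, unconditioned shift)
*larekep is the unique common source.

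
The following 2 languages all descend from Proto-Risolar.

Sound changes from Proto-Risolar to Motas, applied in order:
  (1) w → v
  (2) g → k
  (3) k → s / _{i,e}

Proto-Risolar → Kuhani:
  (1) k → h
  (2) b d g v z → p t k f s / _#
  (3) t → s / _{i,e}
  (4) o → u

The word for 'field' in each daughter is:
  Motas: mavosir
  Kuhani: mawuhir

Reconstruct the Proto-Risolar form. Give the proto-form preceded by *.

Position 4: Motas has o, Kuhani has u. Motas preserves o here (none of its changes turn any other segment into o), so the proto-segment is *o.
Position 3: Motas has v, Kuhani has w. Kuhani preserves w here (none of its changes turn any other segment into w), so the proto-segment is *w.
Position 5: Motas has s, Kuhani has h. Taking the neighbouring segments as reconstructed: Motas s could go back to *k or *g or *s; Kuhani h could go back to *k or *h — the one source consistent with every daughter is *k.
Continuing position by position gives *mawokir; check it forward:
Motas: start from *mawokir.
  rule 1 (unconditioned shift): mawokir → mavokir
  rule 2: no change — mavokir
  rule 3 (palatalisation): mavokir → mavosir
  ⇒ Motas mavosir
Kuhani: *mawokir
  mawokir → mawohir   [unconditioned shift]
  mawohir (rule 2 does not apply)
  mawohir (rule 3 does not apply)
  mawohir → mawuhir   [vowel merger]
  giving Kuhani mawuhir.
*mawokir is the unique common source.

*mawokir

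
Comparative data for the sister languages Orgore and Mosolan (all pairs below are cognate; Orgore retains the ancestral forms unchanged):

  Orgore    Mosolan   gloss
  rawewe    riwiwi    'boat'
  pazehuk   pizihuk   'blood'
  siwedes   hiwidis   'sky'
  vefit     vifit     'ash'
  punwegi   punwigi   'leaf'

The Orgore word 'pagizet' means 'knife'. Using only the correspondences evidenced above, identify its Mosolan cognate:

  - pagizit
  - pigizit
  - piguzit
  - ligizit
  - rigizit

rawewe ~ riwiwi, pazehuk ~ pizihuk — Orgore a corresponds to Mosolan i after a consonant, before a consonant other than r, m, n, p, b, f, v.
rawewe ~ riwiwi, pazehuk ~ pizihuk — Orgore e corresponds to Mosolan i after a consonant, before a consonant other than r, m, n, p, b, f, v.
Applying these to Orgore 'pagizet':
  pagizet → pigizet   (a→i after a consonant, before a consonant other than r, m, n, p, b, f, v)
  pigizet → pigizit   (e→i after a consonant, before a consonant other than r, m, n, p, b, f, v)
So the Mosolan cognate is 'pigizit'.

pigizit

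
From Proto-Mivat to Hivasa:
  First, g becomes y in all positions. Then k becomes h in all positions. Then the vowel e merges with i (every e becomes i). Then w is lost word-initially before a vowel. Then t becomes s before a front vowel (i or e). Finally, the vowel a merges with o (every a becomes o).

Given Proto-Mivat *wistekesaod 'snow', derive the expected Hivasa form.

Hivasa: *wistekesaod > wistehesaod > wistihisaod > istihisaod > issihisaod > issihisood  (by unconditioned shift, vowel merger, glide loss, palatalisation, vowel merger)

issihisood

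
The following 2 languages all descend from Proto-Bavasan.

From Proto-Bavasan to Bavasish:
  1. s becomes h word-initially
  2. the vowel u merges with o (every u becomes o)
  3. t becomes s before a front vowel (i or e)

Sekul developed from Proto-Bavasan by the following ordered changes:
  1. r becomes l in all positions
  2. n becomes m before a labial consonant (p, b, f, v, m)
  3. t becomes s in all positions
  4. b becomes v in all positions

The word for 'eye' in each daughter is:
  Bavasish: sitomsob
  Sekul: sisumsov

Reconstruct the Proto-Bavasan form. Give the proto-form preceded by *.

Position 3: Bavasish has t, Sekul has s. Bavasish preserves t here (none of its changes turn any other segment into t), so the proto-segment is *t.
Position 8: Bavasish has b, Sekul has v. Bavasish preserves b here (none of its changes turn any other segment into b), so the proto-segment is *b.
Continuing position by position gives *titumsob; check it forward:
Bavasish: *titumsob > titomsob > sitomsob  (by vowel merger, palatalisation)
Sekul: *titumsob
  titumsob (rule 1 does not apply)
  titumsob (rule 2 does not apply)
  titumsob → sisumsob   [unconditioned shift]
  sisumsob → sisumsov   [unconditioned shift]
  giving Sekul sisumsov.
*titumsob is the unique common source.

*titumsob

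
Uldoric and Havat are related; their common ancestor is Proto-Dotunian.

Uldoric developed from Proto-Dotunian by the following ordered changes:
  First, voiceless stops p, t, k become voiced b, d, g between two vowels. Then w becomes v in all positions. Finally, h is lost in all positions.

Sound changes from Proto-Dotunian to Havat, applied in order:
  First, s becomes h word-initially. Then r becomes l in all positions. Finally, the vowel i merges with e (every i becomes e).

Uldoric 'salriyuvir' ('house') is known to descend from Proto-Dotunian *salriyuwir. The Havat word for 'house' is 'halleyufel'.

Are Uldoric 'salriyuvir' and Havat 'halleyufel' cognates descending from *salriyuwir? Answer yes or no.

no

Derive the expected Havat reflex of *salriyuwir:
Havat: *salriyuwir > halriyuwir > halliyuwil > halleyuwel  (by debuccalisation, unconditioned shift, vowel merger)
The regular Havat reflex would be 'halleyuwel', but the attested form is 'halleyufel'. The correspondence is irregular, so they are not cognates (the Havat form has a different source).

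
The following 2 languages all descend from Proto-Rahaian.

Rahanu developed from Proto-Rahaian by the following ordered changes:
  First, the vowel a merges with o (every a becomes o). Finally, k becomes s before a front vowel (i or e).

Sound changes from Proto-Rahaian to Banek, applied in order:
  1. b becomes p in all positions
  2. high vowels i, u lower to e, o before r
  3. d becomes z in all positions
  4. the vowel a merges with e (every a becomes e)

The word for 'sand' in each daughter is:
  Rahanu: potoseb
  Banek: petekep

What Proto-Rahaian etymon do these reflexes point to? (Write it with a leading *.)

Position 7: Rahanu has b, Banek has p. Rahanu preserves b here (none of its changes turn any other segment into b), so the proto-segment is *b.
Position 2: Rahanu has o, Banek has e. Taking the neighbouring segments as reconstructed: Rahanu o could go back to *a or *o; Banek e could go back to *a or *e — the one source consistent with every daughter is *a.
Verify the candidate proto-form against each daughter:
Rahanu: *patakeb > potokeb > potoseb  (by vowel merger, palatalisation)
Banek: start from *patakeb.
  rule 1 (unconditioned shift): patakeb → patakep
  rule 2: no change — patakep
  rule 3: no change — patakep
  rule 4 (vowel merger): patakep → petekep
  ⇒ Banek petekep
No other proto-form is consistent with every reflex, so the reconstruction is *patakeb.

*patakeb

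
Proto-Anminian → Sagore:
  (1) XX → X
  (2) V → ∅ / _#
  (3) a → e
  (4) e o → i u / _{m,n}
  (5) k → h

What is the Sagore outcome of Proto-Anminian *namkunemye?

Sagore: start from *namkunemye.
  rule 1: no change — namkunemye
  rule 2 (apocope): namkunemye → namkunemy
  rule 3 (vowel merger): namkunemy → nemkunemy
  rule 4 (pre-nasal raising): nemkunemy → nimkunimy
  rule 5 (unconditioned shift): nimkunimy → nimhunimy
  ⇒ Sagore nimhunimy

nimhunimy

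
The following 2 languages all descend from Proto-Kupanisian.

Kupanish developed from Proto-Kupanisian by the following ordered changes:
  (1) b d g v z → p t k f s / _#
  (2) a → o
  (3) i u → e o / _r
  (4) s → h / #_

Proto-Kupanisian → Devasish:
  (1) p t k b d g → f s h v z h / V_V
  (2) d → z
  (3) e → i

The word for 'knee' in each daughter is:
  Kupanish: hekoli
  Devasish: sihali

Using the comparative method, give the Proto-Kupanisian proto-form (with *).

Position 4: Kupanish has o, Devasish has a. Devasish preserves a here (none of its changes turn any other segment into a), so the proto-segment is *a.
Position 2: Kupanish has e, Devasish has i. Taking the neighbouring segments as reconstructed: Kupanish e can only go back to *e; Devasish i could go back to *e or *i — the one source consistent with every daughter is *e.
Verify the candidate proto-form against each daughter:
Kupanish: start from *sekali.
  rule 1: no change — sekali
  rule 2 (vowel merger): sekali → sekoli
  rule 3: no change — sekoli
  rule 4 (debuccalisation): sekoli → hekoli
  ⇒ Kupanish hekoli
Devasish: *sekali
  sekali → sehali   [intervocalic lenition]
  sehali (rule 2 does not apply)
  sehali → sihali   [vowel merger]
  giving Devasish sihali.
Only *sekali yields all of Kupanish hekoli, Devasish sihali.

*sekali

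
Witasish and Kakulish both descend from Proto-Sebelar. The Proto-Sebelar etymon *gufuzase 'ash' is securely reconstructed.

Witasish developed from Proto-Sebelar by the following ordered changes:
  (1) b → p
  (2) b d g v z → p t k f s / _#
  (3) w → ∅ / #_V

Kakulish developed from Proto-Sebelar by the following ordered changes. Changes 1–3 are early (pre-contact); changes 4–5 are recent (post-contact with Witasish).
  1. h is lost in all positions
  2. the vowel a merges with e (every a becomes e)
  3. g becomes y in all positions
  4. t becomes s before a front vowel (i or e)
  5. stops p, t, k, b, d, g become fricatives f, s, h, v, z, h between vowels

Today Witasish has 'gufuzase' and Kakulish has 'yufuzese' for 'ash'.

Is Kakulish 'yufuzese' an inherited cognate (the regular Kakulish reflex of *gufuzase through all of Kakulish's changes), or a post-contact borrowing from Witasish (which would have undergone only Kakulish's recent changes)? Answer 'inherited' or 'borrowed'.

If inherited, *gufuzase would pass through all of Kakulish's changes:
Kakulish: *gufuzase > gufuzese > yufuzese  (by vowel merger, unconditioned shift)
If borrowed from Witasish 'gufuzase' after the early changes, it would undergo only the recent ones:
  rule 4 (palatalisation): no change (gufuzase)
  rule 5 (intervocalic lenition): no change (gufuzase)
  ⇒ as a loan: gufuzase
Kakulish 'yufuzese' matches the inherited outcome exactly, so it is an inherited cognate, not a loan.

inherited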